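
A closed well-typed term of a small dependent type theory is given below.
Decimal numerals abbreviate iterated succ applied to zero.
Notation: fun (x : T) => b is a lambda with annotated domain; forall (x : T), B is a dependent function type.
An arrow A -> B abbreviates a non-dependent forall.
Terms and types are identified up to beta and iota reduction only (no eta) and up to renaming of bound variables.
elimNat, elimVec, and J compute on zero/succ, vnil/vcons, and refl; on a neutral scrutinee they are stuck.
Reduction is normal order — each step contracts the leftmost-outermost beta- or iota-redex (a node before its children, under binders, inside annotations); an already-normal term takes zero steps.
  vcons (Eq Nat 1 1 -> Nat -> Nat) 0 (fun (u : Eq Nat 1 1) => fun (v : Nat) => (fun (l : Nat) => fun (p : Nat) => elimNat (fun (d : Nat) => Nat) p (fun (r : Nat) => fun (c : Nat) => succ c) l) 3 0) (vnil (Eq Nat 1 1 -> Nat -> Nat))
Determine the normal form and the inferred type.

reduced normal form:
  vcons (Eq Nat 1 1 -> Nat -> Nat) 0 (fun (u : Eq Nat 1 1) => fun (v : Nat) => 3) (vnil (Eq Nat 1 1 -> Nat -> Nat))
inferred type:
  Vec (Eq Nat 1 1 -> Nat -> Nat) 1


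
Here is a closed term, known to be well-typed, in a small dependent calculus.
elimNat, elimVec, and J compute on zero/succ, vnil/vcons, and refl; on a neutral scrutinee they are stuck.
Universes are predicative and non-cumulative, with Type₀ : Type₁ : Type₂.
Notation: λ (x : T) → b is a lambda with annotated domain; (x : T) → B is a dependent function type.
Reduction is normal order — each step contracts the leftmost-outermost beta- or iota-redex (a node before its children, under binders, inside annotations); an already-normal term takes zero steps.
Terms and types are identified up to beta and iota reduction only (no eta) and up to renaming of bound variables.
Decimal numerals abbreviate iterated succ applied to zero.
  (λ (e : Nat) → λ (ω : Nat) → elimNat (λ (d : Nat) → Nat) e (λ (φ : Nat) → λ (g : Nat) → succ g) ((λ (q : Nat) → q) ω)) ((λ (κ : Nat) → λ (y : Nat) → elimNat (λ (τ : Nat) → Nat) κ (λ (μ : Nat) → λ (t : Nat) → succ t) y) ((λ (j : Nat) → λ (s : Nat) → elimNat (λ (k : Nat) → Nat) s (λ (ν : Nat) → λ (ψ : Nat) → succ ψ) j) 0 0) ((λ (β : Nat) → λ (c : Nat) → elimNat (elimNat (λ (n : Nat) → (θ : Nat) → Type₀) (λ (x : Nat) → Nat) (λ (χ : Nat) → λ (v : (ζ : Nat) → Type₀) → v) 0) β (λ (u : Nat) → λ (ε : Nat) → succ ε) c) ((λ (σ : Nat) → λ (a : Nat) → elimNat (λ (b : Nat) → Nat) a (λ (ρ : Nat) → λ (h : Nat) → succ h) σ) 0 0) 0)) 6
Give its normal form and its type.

reduced normal form:
  6
type:
  Nat


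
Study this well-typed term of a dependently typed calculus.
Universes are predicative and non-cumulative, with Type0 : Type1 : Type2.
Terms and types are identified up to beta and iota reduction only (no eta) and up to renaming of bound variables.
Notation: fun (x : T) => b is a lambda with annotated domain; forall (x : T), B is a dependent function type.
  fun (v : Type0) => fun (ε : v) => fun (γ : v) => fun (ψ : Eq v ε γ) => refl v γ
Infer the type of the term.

inferred type:
  forall (v : Type0), forall (ε : v), forall (γ : v), forall (ψ : Eq v ε γ), Eq v γ γ


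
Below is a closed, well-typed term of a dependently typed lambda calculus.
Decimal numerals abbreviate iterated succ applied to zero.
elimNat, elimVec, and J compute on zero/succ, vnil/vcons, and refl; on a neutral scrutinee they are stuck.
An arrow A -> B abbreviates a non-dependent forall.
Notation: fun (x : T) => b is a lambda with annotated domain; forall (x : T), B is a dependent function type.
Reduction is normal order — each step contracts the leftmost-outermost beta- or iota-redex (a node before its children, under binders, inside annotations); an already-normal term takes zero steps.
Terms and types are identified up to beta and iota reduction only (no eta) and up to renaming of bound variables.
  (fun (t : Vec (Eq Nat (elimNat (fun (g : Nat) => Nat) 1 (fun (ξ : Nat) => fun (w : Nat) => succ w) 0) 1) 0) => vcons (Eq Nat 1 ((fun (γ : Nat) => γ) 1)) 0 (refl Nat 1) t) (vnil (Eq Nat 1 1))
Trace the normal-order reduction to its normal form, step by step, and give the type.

reduction (normal order):
  (fun (t : Vec (Eq Nat (elimNat (fun (g : Nat) => Nat) 1 (fun (ξ : Nat) => fun (w : Nat) => succ w) 0) 1) 0) => vcons (Eq Nat 1 ((fun (γ : Nat) => γ) 1)) 0 (refl Nat 1) t) (vnil (Eq Nat 1 1))
  ~> vcons (Eq Nat 1 ((fun (t : Nat) => t) 1)) 0 (refl Nat 1) (vnil (Eq Nat 1 1))
  ~> vcons (Eq Nat 1 1) 0 (refl Nat 1) (vnil (Eq Nat 1 1))
type:
  Vec (Eq Nat 1 1) 1


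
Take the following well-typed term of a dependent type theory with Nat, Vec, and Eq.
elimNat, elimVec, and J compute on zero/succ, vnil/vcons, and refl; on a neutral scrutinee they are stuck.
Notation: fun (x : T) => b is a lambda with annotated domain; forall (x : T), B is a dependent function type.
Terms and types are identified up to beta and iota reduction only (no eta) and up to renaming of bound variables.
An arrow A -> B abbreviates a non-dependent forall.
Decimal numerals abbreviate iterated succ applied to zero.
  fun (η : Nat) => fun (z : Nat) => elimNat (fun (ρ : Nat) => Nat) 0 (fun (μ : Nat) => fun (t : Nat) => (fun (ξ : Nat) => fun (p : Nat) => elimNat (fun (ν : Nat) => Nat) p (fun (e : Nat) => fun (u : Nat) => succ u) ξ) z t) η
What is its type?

the term's type:
  Nat -> Nat -> Nat


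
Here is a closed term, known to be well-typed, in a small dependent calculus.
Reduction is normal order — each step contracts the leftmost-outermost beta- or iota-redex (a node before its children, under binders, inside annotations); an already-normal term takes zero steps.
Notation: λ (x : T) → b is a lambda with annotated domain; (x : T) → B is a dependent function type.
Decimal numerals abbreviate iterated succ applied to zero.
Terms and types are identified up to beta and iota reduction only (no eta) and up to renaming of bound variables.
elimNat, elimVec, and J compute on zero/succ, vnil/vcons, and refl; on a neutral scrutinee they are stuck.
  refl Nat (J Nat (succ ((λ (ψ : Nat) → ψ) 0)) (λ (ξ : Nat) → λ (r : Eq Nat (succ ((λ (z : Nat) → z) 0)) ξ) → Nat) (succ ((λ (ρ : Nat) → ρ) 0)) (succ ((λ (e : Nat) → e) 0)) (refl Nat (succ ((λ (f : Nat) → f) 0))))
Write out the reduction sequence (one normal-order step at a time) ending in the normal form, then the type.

normal-order reduction:
  refl Nat (J Nat (succ ((λ (ψ : Nat) → ψ) 0)) (λ (ξ : Nat) → λ (r : Eq Nat (succ ((λ (z : Nat) → z) 0)) ξ) → Nat) (succ ((λ (ρ : Nat) → ρ) 0)) (succ ((λ (e : Nat) → e) 0)) (refl Nat (succ ((λ (f : Nat) → f) 0))))
  ~> refl Nat (succ ((λ (ψ : Nat) → ψ) 0))
  ~> refl Nat 1
type:
  Eq Nat 1 1


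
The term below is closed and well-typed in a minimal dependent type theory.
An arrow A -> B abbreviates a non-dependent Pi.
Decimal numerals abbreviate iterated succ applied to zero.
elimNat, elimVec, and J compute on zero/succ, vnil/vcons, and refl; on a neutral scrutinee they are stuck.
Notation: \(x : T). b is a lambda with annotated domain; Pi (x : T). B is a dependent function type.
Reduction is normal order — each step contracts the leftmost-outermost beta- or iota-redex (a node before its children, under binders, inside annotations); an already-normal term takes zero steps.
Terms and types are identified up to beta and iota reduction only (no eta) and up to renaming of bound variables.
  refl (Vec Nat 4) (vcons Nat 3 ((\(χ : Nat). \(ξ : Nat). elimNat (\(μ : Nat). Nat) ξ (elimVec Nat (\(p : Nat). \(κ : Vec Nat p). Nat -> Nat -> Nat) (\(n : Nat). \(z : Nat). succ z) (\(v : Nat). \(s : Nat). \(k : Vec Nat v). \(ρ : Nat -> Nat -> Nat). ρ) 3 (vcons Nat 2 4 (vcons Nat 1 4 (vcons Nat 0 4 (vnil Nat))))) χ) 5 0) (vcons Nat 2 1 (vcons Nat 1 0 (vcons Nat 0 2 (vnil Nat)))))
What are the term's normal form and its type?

reduced normal form:
  refl (Vec Nat 4) (vcons Nat 3 5 (vcons Nat 2 1 (vcons Nat 1 0 (vcons Nat 0 2 (vnil Nat)))))
type:
  Eq (Vec Nat 4) (vcons Nat 3 5 (vcons Nat 2 1 (vcons Nat 1 0 (vcons Nat 0 2 (vnil Nat))))) (vcons Nat 3 5 (vcons Nat 2 1 (vcons Nat 1 0 (vcons Nat 0 2 (vnil Nat)))))
observation: 98 normal-order steps separate the term from its normal form.


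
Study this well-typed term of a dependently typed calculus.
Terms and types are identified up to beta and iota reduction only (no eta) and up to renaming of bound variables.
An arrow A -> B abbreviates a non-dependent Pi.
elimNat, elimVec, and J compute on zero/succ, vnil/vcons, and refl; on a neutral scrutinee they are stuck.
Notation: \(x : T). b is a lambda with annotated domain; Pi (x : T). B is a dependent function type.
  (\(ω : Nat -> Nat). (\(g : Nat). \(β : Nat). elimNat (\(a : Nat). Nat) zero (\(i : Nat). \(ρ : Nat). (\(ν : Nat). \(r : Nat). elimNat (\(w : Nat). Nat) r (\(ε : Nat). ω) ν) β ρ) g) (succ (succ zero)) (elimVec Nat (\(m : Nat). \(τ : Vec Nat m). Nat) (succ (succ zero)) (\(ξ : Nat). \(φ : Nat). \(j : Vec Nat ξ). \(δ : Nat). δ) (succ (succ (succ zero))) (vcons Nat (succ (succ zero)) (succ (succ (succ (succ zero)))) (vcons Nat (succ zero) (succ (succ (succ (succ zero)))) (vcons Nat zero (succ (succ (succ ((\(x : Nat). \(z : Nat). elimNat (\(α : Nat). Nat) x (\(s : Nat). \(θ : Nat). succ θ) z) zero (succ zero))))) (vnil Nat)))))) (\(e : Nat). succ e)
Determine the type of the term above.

the term's type:
  Nat


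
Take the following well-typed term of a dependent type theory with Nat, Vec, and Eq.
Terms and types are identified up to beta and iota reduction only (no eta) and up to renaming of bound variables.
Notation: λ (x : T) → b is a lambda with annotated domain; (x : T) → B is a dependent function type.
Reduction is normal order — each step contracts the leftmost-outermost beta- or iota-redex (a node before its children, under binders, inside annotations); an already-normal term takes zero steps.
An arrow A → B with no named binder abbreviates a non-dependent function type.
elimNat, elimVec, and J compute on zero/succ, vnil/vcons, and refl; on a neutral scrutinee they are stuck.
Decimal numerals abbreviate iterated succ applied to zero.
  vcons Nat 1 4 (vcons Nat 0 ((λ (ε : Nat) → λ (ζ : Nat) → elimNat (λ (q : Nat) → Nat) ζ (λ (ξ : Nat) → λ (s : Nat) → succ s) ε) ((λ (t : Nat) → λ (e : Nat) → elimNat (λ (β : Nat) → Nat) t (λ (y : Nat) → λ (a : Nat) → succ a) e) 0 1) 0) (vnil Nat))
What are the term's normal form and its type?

resulting normal form:
  vcons Nat 1 4 (vcons Nat 0 1 (vnil Nat))
type:
  Vec Nat 2


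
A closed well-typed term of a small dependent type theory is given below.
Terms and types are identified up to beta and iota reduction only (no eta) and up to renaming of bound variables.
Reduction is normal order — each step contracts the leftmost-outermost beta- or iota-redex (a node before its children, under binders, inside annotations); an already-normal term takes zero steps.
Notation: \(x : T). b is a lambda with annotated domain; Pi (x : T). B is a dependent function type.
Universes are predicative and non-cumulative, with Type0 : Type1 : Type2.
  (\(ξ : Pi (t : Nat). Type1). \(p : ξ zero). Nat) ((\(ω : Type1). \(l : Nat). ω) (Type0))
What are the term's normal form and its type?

reduced normal form:
  \(ξ : Type0). Nat
type:
  Pi (ξ : Type0). Type0


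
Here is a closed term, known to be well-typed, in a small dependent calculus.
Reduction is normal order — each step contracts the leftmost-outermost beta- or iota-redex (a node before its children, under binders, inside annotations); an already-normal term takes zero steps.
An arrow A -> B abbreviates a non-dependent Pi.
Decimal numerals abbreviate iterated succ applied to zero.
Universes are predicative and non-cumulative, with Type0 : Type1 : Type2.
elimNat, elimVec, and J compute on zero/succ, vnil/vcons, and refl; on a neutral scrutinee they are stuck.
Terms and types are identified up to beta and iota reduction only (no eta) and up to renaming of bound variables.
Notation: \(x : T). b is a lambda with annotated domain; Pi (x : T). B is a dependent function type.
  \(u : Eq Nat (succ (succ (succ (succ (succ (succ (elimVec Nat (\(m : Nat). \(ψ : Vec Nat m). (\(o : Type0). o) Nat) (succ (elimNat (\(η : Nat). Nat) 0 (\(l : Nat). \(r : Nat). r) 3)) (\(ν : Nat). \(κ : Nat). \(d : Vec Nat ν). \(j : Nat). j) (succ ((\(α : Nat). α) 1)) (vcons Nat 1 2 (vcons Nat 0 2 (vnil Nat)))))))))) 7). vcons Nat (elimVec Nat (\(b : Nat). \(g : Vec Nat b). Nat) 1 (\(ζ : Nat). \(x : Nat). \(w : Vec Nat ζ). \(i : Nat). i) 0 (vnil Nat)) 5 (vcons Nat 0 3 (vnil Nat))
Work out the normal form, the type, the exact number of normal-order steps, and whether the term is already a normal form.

resulting normal form:
  \(u : Eq Nat 7 7). vcons Nat 1 5 (vcons Nat 0 3 (vnil Nat))
the term's type:
  Eq Nat 7 7 -> Vec Nat 2
steps to reach normal form (normal order): 22
term was already normal: no
first contracted redex: an elimVec iota-redex


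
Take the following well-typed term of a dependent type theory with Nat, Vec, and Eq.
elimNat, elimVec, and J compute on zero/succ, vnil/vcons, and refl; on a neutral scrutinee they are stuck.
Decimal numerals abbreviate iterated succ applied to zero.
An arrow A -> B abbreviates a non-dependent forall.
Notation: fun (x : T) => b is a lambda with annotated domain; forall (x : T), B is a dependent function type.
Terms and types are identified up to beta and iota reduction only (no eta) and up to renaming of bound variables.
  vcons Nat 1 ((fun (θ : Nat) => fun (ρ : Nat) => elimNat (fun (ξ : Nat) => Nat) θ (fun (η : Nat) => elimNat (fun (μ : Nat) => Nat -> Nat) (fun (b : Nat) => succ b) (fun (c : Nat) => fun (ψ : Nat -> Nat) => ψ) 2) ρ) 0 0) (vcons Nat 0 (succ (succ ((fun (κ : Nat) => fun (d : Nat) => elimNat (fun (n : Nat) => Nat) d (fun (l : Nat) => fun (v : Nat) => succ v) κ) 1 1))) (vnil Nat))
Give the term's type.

the term's type:
  Vec Nat 2


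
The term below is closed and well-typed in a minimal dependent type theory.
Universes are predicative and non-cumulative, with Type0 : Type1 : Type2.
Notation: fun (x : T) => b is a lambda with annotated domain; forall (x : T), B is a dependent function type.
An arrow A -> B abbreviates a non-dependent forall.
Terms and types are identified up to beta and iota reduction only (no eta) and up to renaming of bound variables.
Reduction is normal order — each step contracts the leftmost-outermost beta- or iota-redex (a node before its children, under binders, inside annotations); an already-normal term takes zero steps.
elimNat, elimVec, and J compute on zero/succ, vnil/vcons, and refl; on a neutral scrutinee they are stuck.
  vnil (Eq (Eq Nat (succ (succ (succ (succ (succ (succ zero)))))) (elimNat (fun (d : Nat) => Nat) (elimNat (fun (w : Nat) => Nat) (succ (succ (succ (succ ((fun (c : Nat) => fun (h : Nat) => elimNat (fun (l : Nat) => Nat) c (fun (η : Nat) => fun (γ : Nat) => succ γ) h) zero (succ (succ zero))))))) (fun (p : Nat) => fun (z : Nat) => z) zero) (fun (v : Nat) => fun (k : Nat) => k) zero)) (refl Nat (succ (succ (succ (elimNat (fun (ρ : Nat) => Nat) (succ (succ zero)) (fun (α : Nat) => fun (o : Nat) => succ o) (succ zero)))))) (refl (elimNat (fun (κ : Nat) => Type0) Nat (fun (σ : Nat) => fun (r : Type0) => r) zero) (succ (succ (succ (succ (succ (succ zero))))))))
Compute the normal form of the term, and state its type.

reduced normal form:
  vnil (Eq (Eq Nat (succ (succ (succ (succ (succ (succ zero)))))) (succ (succ (succ (succ (succ (succ zero))))))) (refl Nat (succ (succ (succ (succ (succ (succ zero))))))) (refl Nat (succ (succ (succ (succ (succ (succ zero))))))))
inferred type:
  Vec (Eq (Eq Nat (succ (succ (succ (succ (succ (succ zero)))))) (succ (succ (succ (succ (succ (succ zero))))))) (refl Nat (succ (succ (succ (succ (succ (succ zero))))))) (refl Nat (succ (succ (succ (succ (succ (succ zero)))))))) zero
observation: 16 normal-order steps separate the term from its normal form.


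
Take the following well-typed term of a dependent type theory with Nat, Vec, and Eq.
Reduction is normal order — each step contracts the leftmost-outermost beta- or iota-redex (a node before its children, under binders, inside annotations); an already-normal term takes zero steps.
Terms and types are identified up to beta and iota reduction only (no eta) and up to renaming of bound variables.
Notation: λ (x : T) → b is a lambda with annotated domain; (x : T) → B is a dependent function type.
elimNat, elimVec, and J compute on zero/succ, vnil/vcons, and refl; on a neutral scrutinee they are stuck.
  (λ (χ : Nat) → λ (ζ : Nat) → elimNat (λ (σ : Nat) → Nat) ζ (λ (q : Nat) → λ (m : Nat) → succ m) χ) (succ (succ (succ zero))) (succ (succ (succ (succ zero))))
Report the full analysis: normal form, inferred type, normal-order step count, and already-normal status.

resulting normal form:
  succ (succ (succ (succ (succ (succ (succ zero))))))
inferred type:
  Nat
steps to reach normal form (normal order): 12
term was already normal: no
first redex: a beta-redex


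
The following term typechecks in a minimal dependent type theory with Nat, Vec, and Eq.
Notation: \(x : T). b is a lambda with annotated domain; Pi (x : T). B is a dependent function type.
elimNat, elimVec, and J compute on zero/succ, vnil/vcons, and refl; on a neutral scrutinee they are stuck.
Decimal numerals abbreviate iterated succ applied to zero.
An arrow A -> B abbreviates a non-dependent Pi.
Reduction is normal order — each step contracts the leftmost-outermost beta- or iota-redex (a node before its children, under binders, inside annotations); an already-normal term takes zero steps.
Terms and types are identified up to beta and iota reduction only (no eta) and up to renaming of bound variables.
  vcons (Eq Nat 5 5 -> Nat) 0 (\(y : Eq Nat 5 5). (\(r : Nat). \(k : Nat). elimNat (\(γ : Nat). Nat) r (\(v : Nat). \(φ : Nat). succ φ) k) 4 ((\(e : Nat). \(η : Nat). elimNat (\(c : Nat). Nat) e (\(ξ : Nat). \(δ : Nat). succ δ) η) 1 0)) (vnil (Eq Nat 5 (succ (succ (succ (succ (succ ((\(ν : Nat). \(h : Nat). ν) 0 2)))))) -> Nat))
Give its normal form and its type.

resulting normal form:
  vcons (Eq Nat 5 5 -> Nat) 0 (\(y : Eq Nat 5 5). 5) (vnil (Eq Nat 5 5 -> Nat))
inferred type:
  Vec (Eq Nat 5 5 -> Nat) 1


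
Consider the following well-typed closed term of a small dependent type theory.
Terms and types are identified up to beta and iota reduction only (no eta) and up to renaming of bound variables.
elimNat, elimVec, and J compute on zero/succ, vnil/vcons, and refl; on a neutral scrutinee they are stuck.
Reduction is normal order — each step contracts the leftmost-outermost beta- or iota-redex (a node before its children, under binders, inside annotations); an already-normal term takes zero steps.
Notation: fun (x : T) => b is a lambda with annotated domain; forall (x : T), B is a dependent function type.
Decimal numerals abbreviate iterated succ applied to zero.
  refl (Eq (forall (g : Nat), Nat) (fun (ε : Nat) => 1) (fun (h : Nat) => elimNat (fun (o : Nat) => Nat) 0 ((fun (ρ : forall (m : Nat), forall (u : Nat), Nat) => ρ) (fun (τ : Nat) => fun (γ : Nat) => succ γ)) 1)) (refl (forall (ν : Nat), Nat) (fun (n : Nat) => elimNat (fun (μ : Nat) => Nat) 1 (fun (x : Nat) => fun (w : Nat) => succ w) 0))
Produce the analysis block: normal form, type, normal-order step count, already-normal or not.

reduced normal form:
  refl (Eq (forall (g : Nat), Nat) (fun (ε : Nat) => 1) (fun (h : Nat) => 1)) (refl (forall (o : Nat), Nat) (fun (ρ : Nat) => 1))
inferred type:
  Eq (Eq (forall (g : Nat), Nat) (fun (ε : Nat) => 1) (fun (h : Nat) => 1)) (refl (forall (o : Nat), Nat) (fun (ρ : Nat) => 1)) (refl (forall (m : Nat), Nat) (fun (u : Nat) => 1))
reduction steps (normal order): 6
term was already normal: no
first redex: an elimNat iota-redex


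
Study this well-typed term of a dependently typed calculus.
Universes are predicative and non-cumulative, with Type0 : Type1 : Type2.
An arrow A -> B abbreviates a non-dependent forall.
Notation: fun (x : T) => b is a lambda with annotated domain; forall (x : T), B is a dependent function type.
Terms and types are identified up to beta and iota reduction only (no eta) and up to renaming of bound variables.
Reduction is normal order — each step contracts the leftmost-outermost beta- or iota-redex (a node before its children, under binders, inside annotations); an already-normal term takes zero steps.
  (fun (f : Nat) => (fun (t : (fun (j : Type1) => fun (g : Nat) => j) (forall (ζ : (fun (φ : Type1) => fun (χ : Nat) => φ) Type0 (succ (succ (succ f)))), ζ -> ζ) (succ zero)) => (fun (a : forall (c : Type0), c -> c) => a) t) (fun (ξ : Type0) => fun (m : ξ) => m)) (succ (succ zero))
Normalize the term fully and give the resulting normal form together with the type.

reduced normal form:
  fun (f : Type0) => fun (t : f) => t
the term's type:
  forall (f : Type0), f -> f
observation: the term reaches its normal form after 3 normal-order steps.


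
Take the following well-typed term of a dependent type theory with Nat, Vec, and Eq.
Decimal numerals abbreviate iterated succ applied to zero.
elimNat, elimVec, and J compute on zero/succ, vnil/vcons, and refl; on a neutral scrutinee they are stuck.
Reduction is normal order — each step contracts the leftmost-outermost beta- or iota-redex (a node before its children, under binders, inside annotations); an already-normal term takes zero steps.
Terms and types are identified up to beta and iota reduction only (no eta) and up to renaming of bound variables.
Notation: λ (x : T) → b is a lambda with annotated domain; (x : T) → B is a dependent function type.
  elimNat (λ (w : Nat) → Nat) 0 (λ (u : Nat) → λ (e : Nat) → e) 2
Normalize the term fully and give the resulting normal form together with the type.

reduced normal form:
  0
the term's type:
  Nat


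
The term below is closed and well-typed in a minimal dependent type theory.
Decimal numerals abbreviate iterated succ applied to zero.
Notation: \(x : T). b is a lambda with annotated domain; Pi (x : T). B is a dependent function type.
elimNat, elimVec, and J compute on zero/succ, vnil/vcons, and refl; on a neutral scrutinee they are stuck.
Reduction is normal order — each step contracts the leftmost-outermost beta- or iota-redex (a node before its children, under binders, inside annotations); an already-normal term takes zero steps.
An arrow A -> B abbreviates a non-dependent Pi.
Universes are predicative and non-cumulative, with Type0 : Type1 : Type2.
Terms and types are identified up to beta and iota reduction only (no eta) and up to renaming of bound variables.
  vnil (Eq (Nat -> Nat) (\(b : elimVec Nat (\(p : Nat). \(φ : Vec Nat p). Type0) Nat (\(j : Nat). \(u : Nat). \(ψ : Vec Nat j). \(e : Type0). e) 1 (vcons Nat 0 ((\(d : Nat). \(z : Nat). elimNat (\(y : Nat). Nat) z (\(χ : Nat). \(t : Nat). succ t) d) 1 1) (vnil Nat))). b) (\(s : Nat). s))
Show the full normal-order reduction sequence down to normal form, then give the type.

normal-order reduction:
  vnil (Eq (Nat -> Nat) (\(b : elimVec Nat (\(p : Nat). \(φ : Vec Nat p). Type0) Nat (\(j : Nat). \(u : Nat). \(ψ : Vec Nat j). \(e : Type0). e) 1 (vcons Nat 0 ((\(d : Nat). \(z : Nat). elimNat (\(y : Nat). Nat) z (\(χ : Nat). \(t : Nat). succ t) d) 1 1) (vnil Nat))). b) (\(s : Nat). s))
  ~> vnil (Eq (Nat -> Nat) (\(b : (\(p : Nat). \(φ : Nat). \(j : Vec Nat p). \(u : Type0). u) 0 ((\(ψ : Nat). \(e : Nat). elimNat (\(d : Nat). Nat) e (\(z : Nat). \(y : Nat). succ y) ψ) 1 1) (vnil Nat) (elimVec Nat (\(χ : Nat). \(t : Vec Nat χ). Type0) Nat (\(s : Nat). \(ε : Nat). \(x : Vec Nat s). \(w : Type0). w) 0 (vnil Nat))). b) (\(c : Nat). c))
  ~> vnil (Eq (Nat -> Nat) (\(b : (\(p : Nat). \(φ : Vec Nat 0). \(j : Type0). j) ((\(u : Nat). \(ψ : Nat). elimNat (\(e : Nat). Nat) ψ (\(d : Nat). \(z : Nat). succ z) u) 1 1) (vnil Nat) (elimVec Nat (\(y : Nat). \(χ : Vec Nat y). Type0) Nat (\(t : Nat). \(s : Nat). \(ε : Vec Nat t). \(x : Type0). x) 0 (vnil Nat))). b) (\(w : Nat). w))
  ~> vnil (Eq (Nat -> Nat) (\(b : (\(p : Vec Nat 0). \(φ : Type0). φ) (vnil Nat) (elimVec Nat (\(j : Nat). \(u : Vec Nat j). Type0) Nat (\(ψ : Nat). \(e : Nat). \(d : Vec Nat ψ). \(z : Type0). z) 0 (vnil Nat))). b) (\(y : Nat). y))
  ~> vnil (Eq (Nat -> Nat) (\(b : (\(p : Type0). p) (elimVec Nat (\(φ : Nat). \(j : Vec Nat φ). Type0) Nat (\(u : Nat). \(ψ : Nat). \(e : Vec Nat u). \(d : Type0). d) 0 (vnil Nat))). b) (\(z : Nat). z))
  ~> vnil (Eq (Nat -> Nat) (\(b : elimVec Nat (\(p : Nat). \(φ : Vec Nat p). Type0) Nat (\(j : Nat). \(u : Nat). \(ψ : Vec Nat j). \(e : Type0). e) 0 (vnil Nat)). b) (\(d : Nat). d))
  ~> vnil (Eq (Nat -> Nat) (\(b : Nat). b) (\(p : Nat). p))
the term's type:
  Vec (Eq (Nat -> Nat) (\(b : Nat). b) (\(p : Nat). p)) 0


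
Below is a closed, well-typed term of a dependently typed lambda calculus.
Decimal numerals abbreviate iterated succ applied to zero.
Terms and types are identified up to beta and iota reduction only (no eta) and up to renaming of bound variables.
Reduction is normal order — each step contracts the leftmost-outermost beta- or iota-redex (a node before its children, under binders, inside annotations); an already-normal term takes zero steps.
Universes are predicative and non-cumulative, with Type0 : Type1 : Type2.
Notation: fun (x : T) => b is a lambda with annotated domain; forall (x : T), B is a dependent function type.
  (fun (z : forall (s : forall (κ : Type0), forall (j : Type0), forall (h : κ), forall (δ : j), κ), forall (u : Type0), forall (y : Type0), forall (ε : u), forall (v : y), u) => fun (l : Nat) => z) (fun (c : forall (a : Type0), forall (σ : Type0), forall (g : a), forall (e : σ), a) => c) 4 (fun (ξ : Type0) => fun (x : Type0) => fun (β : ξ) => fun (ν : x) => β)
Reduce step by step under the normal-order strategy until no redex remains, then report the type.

reduction (normal order):
  (fun (z : forall (s : forall (κ : Type0), forall (j : Type0), forall (h : κ), forall (δ : j), κ), forall (u : Type0), forall (y : Type0), forall (ε : u), forall (v : y), u) => fun (l : Nat) => z) (fun (c : forall (a : Type0), forall (σ : Type0), forall (g : a), forall (e : σ), a) => c) 4 (fun (ξ : Type0) => fun (x : Type0) => fun (β : ξ) => fun (ν : x) => β)
  ~> (fun (z : Nat) => fun (s : forall (κ : Type0), forall (j : Type0), forall (h : κ), forall (δ : j), κ) => s) 4 (fun (u : Type0) => fun (y : Type0) => fun (ε : u) => fun (v : y) => ε)
  ~> (fun (z : forall (s : Type0), forall (κ : Type0), forall (j : s), forall (h : κ), s) => z) (fun (δ : Type0) => fun (u : Type0) => fun (y : δ) => fun (ε : u) => y)
  ~> fun (z : Type0) => fun (s : Type0) => fun (κ : z) => fun (j : s) => κ
the term's type:
  forall (z : Type0), forall (s : Type0), forall (κ : z), forall (j : s), z


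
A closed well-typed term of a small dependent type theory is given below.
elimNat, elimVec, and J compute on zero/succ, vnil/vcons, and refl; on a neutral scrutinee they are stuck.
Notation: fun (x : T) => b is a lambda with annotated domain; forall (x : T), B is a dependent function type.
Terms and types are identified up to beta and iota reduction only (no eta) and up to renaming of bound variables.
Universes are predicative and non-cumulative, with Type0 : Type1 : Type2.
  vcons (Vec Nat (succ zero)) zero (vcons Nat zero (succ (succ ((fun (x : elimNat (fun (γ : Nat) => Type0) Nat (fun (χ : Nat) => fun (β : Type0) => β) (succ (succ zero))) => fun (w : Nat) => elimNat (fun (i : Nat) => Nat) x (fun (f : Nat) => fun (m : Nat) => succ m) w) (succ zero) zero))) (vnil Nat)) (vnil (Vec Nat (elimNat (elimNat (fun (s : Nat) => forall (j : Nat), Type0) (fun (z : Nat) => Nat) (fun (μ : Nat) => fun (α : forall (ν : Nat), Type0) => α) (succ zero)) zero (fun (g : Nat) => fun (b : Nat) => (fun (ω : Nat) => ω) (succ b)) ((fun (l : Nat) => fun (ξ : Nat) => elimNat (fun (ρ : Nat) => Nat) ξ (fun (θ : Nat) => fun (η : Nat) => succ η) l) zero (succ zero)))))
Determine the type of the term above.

inferred type:
  Vec (Vec Nat (succ zero)) (succ zero)


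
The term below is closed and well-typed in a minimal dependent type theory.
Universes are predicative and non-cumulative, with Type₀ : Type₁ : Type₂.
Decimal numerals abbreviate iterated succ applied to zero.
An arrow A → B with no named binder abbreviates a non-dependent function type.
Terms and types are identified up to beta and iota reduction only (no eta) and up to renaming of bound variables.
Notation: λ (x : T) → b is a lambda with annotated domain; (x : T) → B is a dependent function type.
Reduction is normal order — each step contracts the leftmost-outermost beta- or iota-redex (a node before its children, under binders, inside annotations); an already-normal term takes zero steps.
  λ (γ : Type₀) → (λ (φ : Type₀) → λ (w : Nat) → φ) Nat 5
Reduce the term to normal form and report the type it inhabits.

normal form:
  λ (γ : Type₀) → Nat
type:
  Type₀ → Type₀
observation: the first redex contracted is a beta-redex; the normal form is reached in 2 normal-order steps.


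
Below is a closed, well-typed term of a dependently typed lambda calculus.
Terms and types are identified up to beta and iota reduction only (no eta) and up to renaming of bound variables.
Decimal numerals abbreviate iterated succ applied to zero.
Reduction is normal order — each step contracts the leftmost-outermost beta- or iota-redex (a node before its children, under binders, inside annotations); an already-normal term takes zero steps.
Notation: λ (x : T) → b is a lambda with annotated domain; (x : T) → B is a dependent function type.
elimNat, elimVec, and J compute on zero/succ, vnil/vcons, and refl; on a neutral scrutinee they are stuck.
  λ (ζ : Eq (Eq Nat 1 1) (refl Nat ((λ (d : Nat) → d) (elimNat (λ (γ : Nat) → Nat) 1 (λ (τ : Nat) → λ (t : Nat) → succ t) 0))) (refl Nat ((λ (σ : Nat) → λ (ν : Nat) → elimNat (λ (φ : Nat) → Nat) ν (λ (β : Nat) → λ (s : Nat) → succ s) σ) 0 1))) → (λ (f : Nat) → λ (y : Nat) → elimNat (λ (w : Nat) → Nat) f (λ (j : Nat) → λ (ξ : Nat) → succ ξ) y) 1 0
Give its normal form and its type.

normal form:
  λ (ζ : Eq (Eq Nat 1 1) (refl Nat 1) (refl Nat 1)) → 1
type:
  (ζ : Eq (Eq Nat 1 1) (refl Nat 1) (refl Nat 1)) → Nat
observation: normalization takes exactly 8 steps under the normal-order strategy.


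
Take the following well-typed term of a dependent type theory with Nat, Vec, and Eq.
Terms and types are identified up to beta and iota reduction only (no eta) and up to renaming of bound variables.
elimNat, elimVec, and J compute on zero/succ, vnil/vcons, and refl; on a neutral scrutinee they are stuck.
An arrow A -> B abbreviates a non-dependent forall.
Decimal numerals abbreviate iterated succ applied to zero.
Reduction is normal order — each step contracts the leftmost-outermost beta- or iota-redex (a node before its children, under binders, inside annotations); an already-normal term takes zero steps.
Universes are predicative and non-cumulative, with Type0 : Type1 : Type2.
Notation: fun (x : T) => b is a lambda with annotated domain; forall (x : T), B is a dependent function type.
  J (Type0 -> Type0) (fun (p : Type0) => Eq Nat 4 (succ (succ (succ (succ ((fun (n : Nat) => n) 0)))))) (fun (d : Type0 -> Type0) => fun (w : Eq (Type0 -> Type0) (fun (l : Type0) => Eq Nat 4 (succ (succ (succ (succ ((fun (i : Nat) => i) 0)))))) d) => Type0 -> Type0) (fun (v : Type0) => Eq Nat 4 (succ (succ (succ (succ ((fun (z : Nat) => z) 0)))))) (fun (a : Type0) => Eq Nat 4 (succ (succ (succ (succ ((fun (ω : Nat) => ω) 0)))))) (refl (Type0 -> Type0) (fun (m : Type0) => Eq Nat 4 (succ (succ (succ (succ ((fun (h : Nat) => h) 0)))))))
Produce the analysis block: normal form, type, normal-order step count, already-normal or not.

normal form:
  fun (p : Type0) => Eq Nat 4 4
the term's type:
  Type0 -> Type0
normal-order step count: 2
term was already normal: no
first contracted redex: a J iota-redex


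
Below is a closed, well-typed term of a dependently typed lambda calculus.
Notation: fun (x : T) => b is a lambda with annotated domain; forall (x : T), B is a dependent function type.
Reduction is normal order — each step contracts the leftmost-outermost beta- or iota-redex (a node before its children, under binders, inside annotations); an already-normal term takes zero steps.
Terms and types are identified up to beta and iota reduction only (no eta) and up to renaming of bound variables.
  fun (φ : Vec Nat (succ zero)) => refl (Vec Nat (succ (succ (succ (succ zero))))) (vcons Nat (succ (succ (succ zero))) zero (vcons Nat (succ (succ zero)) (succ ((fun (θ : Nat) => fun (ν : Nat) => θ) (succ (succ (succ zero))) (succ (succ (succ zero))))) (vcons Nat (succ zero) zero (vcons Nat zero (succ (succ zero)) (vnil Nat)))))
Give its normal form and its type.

normal form:
  fun (φ : Vec Nat (succ zero)) => refl (Vec Nat (succ (succ (succ (succ zero))))) (vcons Nat (succ (succ (succ zero))) zero (vcons Nat (succ (succ zero)) (succ (succ (succ (succ zero)))) (vcons Nat (succ zero) zero (vcons Nat zero (succ (succ zero)) (vnil Nat)))))
the term's type:
  forall (φ : Vec Nat (succ zero)), Eq (Vec Nat (succ (succ (succ (succ zero))))) (vcons Nat (succ (succ (succ zero))) zero (vcons Nat (succ (succ zero)) (succ (succ (succ (succ zero)))) (vcons Nat (succ zero) zero (vcons Nat zero (succ (succ zero)) (vnil Nat))))) (vcons Nat (succ (succ (succ zero))) zero (vcons Nat (succ (succ zero)) (succ (succ (succ (succ zero)))) (vcons Nat (succ zero) zero (vcons Nat zero (succ (succ zero)) (vnil Nat)))))


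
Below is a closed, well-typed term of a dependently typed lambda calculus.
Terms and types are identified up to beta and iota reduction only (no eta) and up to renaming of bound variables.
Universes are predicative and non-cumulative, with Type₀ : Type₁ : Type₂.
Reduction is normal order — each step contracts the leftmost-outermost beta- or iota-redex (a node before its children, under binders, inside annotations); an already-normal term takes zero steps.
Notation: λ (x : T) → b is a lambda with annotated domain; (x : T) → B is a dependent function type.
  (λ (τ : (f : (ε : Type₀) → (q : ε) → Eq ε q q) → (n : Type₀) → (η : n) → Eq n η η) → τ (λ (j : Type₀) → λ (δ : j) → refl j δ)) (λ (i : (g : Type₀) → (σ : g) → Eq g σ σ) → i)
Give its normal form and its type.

reduced normal form:
  λ (τ : Type₀) → λ (f : τ) → refl τ f
inferred type:
  (τ : Type₀) → (f : τ) → Eq τ f f


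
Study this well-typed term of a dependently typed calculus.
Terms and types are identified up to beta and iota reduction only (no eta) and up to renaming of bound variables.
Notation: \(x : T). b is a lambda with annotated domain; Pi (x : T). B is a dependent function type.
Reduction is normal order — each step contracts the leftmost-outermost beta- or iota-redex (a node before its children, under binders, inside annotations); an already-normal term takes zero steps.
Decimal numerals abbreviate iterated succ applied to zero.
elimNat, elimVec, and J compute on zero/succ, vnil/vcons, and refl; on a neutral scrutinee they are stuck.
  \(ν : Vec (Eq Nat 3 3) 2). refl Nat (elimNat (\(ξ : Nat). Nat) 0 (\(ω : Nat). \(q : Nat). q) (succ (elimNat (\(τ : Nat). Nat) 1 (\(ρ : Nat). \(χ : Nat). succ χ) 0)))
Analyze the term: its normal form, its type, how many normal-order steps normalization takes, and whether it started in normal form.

reduced normal form:
  \(ν : Vec (Eq Nat 3 3) 2). refl Nat 0
type:
  Pi (ν : Vec (Eq Nat 3 3) 2). Eq Nat 0 0
steps to reach normal form (normal order): 8
already normal: no
first contracted redex: an elimNat iota-redex


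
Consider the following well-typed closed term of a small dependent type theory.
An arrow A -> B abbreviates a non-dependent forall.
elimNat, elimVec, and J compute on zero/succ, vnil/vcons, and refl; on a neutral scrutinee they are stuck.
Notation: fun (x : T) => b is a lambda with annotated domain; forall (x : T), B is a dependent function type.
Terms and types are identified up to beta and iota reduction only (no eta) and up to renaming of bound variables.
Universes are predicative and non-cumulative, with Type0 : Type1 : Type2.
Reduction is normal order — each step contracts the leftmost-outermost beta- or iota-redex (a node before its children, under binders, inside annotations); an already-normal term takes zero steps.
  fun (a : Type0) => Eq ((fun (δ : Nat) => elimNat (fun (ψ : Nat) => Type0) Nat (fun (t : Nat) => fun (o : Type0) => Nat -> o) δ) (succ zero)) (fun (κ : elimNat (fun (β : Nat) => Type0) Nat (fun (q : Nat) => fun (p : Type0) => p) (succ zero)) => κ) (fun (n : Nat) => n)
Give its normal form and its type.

resulting normal form:
  fun (a : Type0) => Eq (Nat -> Nat) (fun (δ : Nat) => δ) (fun (ψ : Nat) => ψ)
the term's type:
  Type0 -> Type0


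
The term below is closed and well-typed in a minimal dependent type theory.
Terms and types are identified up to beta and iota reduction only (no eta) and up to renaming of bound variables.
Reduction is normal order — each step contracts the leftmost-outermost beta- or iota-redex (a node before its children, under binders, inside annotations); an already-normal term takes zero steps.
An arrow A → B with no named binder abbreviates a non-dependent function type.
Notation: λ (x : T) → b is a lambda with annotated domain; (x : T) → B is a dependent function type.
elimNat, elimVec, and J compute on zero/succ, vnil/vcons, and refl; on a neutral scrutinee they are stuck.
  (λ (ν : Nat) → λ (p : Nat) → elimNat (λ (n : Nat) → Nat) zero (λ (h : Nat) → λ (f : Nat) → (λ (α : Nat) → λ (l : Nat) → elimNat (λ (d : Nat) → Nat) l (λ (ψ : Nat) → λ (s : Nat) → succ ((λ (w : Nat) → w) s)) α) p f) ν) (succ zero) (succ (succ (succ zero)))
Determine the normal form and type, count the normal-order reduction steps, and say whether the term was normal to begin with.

resulting normal form:
  succ (succ (succ zero))
type:
  Nat
steps to reach normal form (normal order): 21
already normal: no
first contracted redex: a beta-redex


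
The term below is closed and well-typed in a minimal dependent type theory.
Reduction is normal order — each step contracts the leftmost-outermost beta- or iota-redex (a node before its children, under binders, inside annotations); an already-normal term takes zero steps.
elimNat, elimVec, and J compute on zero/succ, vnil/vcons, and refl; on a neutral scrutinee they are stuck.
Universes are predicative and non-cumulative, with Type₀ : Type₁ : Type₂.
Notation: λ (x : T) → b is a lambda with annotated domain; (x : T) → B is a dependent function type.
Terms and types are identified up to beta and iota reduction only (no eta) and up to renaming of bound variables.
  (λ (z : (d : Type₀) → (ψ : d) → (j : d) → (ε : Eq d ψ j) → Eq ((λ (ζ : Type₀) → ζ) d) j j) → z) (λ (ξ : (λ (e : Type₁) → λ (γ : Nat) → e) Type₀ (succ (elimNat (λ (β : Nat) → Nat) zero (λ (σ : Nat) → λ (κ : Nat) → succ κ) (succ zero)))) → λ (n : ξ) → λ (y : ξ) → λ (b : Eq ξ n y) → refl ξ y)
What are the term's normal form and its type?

normal form:
  λ (z : Type₀) → λ (d : z) → λ (ψ : z) → λ (j : Eq z d ψ) → refl z ψ
inferred type:
  (z : Type₀) → (d : z) → (ψ : z) → (j : Eq z d ψ) → Eq z ψ ψ


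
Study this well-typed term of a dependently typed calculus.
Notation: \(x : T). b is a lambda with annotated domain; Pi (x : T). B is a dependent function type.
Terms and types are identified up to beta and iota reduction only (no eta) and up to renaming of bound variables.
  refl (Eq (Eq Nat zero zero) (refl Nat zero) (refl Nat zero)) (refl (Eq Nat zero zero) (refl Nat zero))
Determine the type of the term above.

the term's type:
  Eq (Eq (Eq Nat zero zero) (refl Nat zero) (refl Nat zero)) (refl (Eq Nat zero zero) (refl Nat zero)) (refl (Eq Nat zero zero) (refl Nat zero))


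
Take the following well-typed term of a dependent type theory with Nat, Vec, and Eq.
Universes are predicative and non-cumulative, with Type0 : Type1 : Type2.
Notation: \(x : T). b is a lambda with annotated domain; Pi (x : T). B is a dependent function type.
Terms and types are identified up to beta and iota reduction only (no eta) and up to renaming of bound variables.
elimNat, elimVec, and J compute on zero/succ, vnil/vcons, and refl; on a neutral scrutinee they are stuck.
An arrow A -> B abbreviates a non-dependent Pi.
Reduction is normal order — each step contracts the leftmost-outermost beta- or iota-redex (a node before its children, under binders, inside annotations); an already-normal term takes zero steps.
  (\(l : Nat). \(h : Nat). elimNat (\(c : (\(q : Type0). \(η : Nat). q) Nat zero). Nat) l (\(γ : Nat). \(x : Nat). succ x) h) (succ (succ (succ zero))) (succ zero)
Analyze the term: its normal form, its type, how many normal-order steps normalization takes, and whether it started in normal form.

reduced normal form:
  succ (succ (succ (succ zero)))
inferred type:
  Nat
normal-order step count: 6
term was already normal: no
first redex: a beta-redex
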